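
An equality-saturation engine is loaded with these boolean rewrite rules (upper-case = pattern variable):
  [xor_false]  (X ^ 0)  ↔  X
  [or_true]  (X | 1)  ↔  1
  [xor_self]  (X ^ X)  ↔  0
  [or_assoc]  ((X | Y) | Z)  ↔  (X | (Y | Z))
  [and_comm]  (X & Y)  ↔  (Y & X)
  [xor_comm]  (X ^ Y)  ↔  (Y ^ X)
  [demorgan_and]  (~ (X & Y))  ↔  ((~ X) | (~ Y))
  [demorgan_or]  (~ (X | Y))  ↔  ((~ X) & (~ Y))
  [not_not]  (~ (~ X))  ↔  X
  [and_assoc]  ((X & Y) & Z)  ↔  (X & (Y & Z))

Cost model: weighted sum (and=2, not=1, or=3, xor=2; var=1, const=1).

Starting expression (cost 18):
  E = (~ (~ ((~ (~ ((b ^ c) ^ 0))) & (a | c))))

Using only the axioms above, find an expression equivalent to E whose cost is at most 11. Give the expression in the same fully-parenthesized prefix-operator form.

(1) (~ (~ ((~ (~ ((b ^ c) ^ 0))) & (a | c))))  =[not_not →]=  ((~ (~ ((b ^ c) ^ 0))) & (a | c))
(2) ((b ^ c) ^ 0)  =[xor_false →]=  (b ^ c)    ⊢ ((~ (~ (b ^ c))) & (a | c))
(3) (~ (~ (b ^ c)))  =[not_not →]=  (b ^ c)    ⊢ cost 11, within 11

((b ^ c) & (a | c))   [cost 11]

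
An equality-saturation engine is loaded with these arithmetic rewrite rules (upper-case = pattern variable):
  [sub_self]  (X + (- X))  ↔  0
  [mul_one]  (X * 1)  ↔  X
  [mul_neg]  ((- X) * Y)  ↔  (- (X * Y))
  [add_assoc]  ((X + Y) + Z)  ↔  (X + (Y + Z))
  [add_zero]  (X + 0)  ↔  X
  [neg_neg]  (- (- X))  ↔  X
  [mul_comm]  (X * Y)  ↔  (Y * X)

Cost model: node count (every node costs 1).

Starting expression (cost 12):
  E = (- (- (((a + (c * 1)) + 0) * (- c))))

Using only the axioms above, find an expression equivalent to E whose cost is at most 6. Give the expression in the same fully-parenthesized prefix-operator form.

((a + c) * (- c))   [cost 6]

step 1: mul_one (→) rewrites (c * 1) into c, now (- (- (((a + c) + 0) * (- c))))
step 2: add_zero (→) rewrites ((a + c) + 0) into (a + c), now (- (- ((a + c) * (- c))))
step 3: neg_neg (→) rewrites (- (- ((a + c) * (- c)))) into ((a + c) * (- c)), reaching cost 6 (bound 6)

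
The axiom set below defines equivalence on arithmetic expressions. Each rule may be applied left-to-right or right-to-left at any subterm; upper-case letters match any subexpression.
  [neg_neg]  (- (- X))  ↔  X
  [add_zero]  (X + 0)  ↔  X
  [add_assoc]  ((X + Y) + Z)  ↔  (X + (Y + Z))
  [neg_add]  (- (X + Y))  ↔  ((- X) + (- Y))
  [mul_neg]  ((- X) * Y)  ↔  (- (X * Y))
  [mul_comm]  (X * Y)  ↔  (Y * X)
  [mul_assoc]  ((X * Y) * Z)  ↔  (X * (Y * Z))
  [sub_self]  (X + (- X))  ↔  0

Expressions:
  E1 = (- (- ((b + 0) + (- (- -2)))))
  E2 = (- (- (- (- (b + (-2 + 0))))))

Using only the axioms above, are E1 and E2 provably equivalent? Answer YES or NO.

step 1: add_zero (→) rewrites (b + 0) into b, now (- (- (b + (- (- -2)))))
step 2: neg_neg (→) rewrites (- (- (b + (- (- -2))))) into (b + (- (- -2)))
step 3: neg_neg (→) rewrites (- (- -2)) into -2, now (b + -2)
step 4: neg_neg (←) rewrites (b + -2) into (- (- (b + -2)))
step 5: add_zero (←) rewrites -2 into (-2 + 0), now (- (- (b + (-2 + 0))))
step 6: neg_neg (←) rewrites (b + (-2 + 0)) into (- (- (b + (-2 + 0)))), which is E2

YES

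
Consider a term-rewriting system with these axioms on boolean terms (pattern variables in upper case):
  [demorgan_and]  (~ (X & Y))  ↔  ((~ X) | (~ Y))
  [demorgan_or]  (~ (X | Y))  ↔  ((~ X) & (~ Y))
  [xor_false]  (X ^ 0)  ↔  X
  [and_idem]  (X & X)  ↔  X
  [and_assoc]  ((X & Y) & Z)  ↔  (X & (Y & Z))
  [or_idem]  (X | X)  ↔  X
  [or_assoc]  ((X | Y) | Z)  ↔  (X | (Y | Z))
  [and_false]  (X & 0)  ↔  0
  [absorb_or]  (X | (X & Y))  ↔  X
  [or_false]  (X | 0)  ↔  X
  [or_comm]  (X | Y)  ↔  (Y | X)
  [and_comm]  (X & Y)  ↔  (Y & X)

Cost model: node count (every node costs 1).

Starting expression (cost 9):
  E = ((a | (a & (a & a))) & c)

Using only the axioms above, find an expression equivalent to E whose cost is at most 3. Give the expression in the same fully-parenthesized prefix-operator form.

(a & c)   [cost 3]

1. [and_idem →] (a & a)  →  a;  E = ((a | (a & a)) & c)
2. [and_idem →] (a & a)  →  a;  E = ((a | a) & c)
3. [or_idem →] (a | a)  →  a;  cost 3 ≤ 3, done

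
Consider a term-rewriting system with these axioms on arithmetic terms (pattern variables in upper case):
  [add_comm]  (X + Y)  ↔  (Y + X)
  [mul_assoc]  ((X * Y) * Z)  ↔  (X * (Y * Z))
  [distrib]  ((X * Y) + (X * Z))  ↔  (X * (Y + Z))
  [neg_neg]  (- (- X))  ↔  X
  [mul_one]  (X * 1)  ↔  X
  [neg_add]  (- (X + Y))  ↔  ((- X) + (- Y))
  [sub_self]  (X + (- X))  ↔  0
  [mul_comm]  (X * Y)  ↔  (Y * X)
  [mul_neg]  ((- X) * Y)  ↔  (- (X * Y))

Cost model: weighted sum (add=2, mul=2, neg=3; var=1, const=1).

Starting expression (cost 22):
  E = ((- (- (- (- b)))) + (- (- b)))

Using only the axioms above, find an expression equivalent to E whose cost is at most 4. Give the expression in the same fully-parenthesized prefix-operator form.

(b + b)   [cost 4]

1. [neg_neg →] (- (- (- (- b))))  →  (- (- b));  E = ((- (- b)) + (- (- b)))
2. [neg_neg →] (- (- b))  →  b;  E = (b + (- (- b)))
3. [neg_neg →] (- (- b))  →  b;  cost 4 ≤ 4, done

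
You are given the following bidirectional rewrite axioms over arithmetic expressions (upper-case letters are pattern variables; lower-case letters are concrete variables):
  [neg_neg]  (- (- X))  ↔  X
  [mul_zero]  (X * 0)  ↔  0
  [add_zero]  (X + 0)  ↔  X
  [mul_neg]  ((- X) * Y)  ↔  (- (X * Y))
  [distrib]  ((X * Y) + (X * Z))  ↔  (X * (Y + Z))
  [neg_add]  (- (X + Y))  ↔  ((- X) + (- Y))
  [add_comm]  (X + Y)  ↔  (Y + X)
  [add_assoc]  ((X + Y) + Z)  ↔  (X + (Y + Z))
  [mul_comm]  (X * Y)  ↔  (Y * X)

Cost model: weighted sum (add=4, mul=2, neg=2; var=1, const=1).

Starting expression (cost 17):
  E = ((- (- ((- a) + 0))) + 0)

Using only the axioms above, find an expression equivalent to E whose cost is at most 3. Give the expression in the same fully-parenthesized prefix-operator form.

(- a)   [cost 3]

1. [add_zero →] ((- a) + 0)  →  (- a);  E = ((- (- (- a))) + 0)
2. [neg_neg →] (- (- (- a)))  →  (- a);  E = ((- a) + 0)
3. [add_zero →] ((- a) + 0)  →  (- a);  cost 3 ≤ 3, done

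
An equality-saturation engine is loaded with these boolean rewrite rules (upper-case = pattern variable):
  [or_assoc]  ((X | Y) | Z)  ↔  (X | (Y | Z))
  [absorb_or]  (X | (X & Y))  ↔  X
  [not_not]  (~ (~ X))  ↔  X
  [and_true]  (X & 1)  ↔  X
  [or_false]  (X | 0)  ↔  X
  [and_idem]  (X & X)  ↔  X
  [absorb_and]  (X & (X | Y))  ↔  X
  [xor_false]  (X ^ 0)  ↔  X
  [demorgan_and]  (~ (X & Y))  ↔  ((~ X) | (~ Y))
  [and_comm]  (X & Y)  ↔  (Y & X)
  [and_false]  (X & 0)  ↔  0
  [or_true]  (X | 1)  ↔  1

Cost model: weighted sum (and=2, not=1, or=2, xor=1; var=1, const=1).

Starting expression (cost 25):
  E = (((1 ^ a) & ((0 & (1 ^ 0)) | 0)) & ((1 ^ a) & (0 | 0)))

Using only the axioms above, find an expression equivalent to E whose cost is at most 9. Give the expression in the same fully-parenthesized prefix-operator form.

(1) (1 ^ 0)  =[xor_false →]=  1    ⊢ (((1 ^ a) & ((0 & 1) | 0)) & ((1 ^ a) & (0 | 0)))
(2) (0 & 1)  =[and_true →]=  0    ⊢ (((1 ^ a) & (0 | 0)) & ((1 ^ a) & (0 | 0)))
(3) (((1 ^ a) & (0 | 0)) & ((1 ^ a) & (0 | 0)))  =[and_idem →]=  ((1 ^ a) & (0 | 0))    ⊢ cost 9, within 9

((1 ^ a) & (0 | 0))   [cost 9]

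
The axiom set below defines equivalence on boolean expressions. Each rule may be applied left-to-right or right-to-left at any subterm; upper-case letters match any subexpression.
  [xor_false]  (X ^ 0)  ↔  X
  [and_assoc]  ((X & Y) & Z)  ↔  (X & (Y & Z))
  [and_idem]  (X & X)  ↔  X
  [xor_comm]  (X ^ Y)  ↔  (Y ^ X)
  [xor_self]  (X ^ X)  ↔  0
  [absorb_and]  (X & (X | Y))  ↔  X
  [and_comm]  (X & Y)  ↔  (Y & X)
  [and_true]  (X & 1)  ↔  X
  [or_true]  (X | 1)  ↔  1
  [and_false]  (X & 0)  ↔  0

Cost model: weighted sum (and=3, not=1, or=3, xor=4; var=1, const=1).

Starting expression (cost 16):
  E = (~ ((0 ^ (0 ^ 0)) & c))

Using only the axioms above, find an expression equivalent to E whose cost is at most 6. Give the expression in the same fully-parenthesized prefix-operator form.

(~ (0 & c))   [cost 6]

step 1: xor_false (→) rewrites (0 ^ 0) into 0, now (~ ((0 ^ 0) & c))
step 2: xor_self (→) rewrites (0 ^ 0) into 0, reaching cost 6 (bound 6)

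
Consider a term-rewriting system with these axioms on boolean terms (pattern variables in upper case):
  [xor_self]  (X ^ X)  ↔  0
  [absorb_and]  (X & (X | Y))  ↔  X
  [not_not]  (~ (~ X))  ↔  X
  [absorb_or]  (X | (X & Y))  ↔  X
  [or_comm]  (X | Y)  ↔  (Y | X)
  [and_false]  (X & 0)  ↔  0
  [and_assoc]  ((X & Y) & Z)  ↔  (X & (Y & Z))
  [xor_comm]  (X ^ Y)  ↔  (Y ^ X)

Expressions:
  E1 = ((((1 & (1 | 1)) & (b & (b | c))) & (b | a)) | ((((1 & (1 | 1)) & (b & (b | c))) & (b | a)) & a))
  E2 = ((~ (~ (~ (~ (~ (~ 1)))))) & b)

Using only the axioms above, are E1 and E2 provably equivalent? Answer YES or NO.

(1) ((((1 & (1 | 1)) & (b & (b | c))) & (b | a)) | ((((1 & (1 | 1)) & (b & (b | c))) & (b | a)) & a))  =[absorb_or →]=  (((1 & (1 | 1)) & (b & (b | c))) & (b | a))
(2) (((1 & (1 | 1)) & (b & (b | c))) & (b | a))  =[and_assoc →]=  ((1 & (1 | 1)) & ((b & (b | c)) & (b | a)))
(3) (b & (b | c))  =[absorb_and →]=  b    ⊢ ((1 & (1 | 1)) & (b & (b | a)))
(4) (b & (b | a))  =[absorb_and →]=  b    ⊢ ((1 & (1 | 1)) & b)
(5) (1 & (1 | 1))  =[absorb_and →]=  1    ⊢ (1 & b)
(6) 1  =[not_not ←]=  (~ (~ 1))    ⊢ ((~ (~ 1)) & b)
(7) (~ 1)  =[not_not ←]=  (~ (~ (~ 1)))    ⊢ ((~ (~ (~ (~ 1)))) & b)
(8) 1  =[not_not ←]=  (~ (~ 1))    ⊢ E2

YES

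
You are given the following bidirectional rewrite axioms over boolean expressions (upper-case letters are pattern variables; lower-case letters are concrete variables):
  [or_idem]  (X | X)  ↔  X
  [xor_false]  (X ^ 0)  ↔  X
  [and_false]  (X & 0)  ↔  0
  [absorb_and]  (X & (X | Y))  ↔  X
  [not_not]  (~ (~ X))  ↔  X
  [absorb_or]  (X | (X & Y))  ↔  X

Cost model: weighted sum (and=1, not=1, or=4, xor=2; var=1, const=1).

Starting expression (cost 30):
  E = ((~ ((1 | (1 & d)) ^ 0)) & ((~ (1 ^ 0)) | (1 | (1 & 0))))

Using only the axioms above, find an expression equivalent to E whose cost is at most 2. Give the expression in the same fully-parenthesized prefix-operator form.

(~ 1)   [cost 2]

step 1: absorb_or (→) rewrites (1 | (1 & d)) into 1, now ((~ (1 ^ 0)) & ((~ (1 ^ 0)) | (1 | (1 & 0))))
step 2: absorb_or (→) rewrites (1 | (1 & 0)) into 1, now ((~ (1 ^ 0)) & ((~ (1 ^ 0)) | 1))
step 3: absorb_and (→) rewrites ((~ (1 ^ 0)) & ((~ (1 ^ 0)) | 1)) into (~ (1 ^ 0))
step 4: xor_false (→) rewrites (1 ^ 0) into 1, reaching cost 2 (bound 2)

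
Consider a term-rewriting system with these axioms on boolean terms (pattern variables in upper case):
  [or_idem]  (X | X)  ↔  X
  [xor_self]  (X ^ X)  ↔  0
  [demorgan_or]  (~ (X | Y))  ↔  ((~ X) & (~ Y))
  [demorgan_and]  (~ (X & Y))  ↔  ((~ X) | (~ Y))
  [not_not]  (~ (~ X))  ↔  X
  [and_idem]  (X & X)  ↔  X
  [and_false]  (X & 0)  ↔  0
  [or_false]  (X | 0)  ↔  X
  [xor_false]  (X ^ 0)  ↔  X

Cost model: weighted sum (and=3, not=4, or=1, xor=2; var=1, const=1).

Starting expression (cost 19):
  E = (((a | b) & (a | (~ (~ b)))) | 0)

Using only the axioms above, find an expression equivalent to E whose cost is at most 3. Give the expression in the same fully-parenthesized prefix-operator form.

(a | b)   [cost 3]

1. [not_not →] (~ (~ b))  →  b;  E = (((a | b) & (a | b)) | 0)
2. [and_idem →] ((a | b) & (a | b))  →  (a | b);  E = ((a | b) | 0)
3. [or_false →] ((a | b) | 0)  →  (a | b);  cost 3 ≤ 3, done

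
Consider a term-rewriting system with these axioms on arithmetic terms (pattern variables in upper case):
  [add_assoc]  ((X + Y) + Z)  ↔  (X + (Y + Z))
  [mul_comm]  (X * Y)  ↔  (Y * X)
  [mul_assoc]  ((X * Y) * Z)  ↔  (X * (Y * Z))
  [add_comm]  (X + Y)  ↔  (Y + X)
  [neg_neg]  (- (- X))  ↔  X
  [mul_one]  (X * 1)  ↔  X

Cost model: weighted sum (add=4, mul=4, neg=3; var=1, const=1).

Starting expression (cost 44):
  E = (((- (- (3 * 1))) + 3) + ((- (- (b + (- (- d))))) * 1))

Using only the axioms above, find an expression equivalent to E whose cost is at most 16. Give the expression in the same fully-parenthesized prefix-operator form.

((3 + 3) + (b + d))   [cost 16]

1. [neg_neg →] (- (- d))  →  d;  E = (((- (- (3 * 1))) + 3) + ((- (- (b + d))) * 1))
2. [neg_neg →] (- (- (b + d)))  →  (b + d);  E = (((- (- (3 * 1))) + 3) + ((b + d) * 1))
3. [mul_one →] ((b + d) * 1)  →  (b + d);  E = (((- (- (3 * 1))) + 3) + (b + d))
4. [mul_one →] (3 * 1)  →  3;  E = (((- (- 3)) + 3) + (b + d))
5. [neg_neg →] (- (- 3))  →  3;  cost 16 ≤ 16, done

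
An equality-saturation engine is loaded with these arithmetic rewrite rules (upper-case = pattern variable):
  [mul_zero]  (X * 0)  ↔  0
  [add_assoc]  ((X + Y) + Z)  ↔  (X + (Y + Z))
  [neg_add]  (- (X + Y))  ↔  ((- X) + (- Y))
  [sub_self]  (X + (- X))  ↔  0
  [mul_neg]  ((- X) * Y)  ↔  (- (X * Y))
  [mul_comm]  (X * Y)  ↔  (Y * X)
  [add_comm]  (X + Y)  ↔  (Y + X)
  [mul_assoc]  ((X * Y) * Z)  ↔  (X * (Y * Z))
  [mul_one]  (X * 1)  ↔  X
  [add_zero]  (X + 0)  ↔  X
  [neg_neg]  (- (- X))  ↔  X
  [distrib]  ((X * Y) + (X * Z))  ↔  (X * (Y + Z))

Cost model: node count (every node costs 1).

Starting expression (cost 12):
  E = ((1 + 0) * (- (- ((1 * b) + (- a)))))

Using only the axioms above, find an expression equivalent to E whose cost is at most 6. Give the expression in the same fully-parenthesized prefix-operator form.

(1) (- (- ((1 * b) + (- a))))  =[neg_neg →]=  ((1 * b) + (- a))    ⊢ ((1 + 0) * ((1 * b) + (- a)))
(2) (1 + 0)  =[add_zero →]=  1    ⊢ (1 * ((1 * b) + (- a)))
(3) (1 * ((1 * b) + (- a)))  =[mul_comm →]=  (((1 * b) + (- a)) * 1)
(4) (((1 * b) + (- a)) * 1)  =[mul_one →]=  ((1 * b) + (- a))    ⊢ cost 6, within 6

((1 * b) + (- a))   [cost 6]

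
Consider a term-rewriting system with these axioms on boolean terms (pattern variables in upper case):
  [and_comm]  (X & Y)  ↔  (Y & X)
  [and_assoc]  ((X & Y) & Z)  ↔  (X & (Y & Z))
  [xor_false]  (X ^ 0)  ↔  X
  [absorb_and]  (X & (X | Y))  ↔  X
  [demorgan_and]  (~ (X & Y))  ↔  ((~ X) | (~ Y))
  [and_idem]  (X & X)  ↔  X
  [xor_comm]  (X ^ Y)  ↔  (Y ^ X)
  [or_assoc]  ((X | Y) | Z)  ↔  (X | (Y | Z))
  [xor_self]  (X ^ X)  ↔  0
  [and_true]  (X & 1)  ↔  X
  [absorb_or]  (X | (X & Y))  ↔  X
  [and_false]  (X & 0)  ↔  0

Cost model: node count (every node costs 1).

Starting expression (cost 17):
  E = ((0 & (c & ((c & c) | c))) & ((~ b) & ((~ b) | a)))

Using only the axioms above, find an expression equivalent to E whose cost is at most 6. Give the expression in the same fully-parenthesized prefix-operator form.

1. [and_idem →] (c & c)  →  c;  E = ((0 & (c & (c | c))) & ((~ b) & ((~ b) | a)))
2. [absorb_and →] (c & (c | c))  →  c;  E = ((0 & c) & ((~ b) & ((~ b) | a)))
3. [absorb_and →] ((~ b) & ((~ b) | a))  →  (~ b);  cost 6 ≤ 6, done

((0 & c) & (~ b))   [cost 6]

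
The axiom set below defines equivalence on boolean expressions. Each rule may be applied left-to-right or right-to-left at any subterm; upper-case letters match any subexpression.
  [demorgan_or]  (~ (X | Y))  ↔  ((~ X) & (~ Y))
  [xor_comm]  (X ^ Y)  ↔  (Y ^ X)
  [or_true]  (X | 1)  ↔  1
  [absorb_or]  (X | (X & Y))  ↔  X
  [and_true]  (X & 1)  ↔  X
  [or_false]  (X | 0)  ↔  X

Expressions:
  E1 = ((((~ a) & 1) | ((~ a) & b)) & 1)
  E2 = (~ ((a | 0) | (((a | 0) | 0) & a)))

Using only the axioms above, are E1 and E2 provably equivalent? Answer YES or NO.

YES

step 1: and_true (→) rewrites ((((~ a) & 1) | ((~ a) & b)) & 1) into (((~ a) & 1) | ((~ a) & b))
step 2: and_true (→) rewrites ((~ a) & 1) into (~ a), now ((~ a) | ((~ a) & b))
step 3: absorb_or (→) rewrites ((~ a) | ((~ a) & b)) into (~ a)
step 4: or_false (←) rewrites a into (a | 0), now (~ (a | 0))
step 5: absorb_or (←) rewrites (a | 0) into ((a | 0) | ((a | 0) & a)), now (~ ((a | 0) | ((a | 0) & a)))
step 6: or_false (←) rewrites a into (a | 0), which is E2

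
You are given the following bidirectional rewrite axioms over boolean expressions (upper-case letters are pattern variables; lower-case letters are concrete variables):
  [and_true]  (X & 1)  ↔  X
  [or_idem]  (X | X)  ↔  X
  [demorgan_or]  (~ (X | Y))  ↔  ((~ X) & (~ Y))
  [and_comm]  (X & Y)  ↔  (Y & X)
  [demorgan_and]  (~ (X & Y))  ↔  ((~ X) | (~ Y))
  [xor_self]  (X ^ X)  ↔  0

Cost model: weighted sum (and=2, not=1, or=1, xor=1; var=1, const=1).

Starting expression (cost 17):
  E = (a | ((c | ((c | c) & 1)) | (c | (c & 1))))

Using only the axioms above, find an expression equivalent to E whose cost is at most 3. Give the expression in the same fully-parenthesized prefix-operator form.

(a | c)   [cost 3]

(1) (c | c)  =[or_idem →]=  c    ⊢ (a | ((c | (c & 1)) | (c | (c & 1))))
(2) ((c | (c & 1)) | (c | (c & 1)))  =[or_idem →]=  (c | (c & 1))    ⊢ (a | (c | (c & 1)))
(3) (c & 1)  =[and_true →]=  c    ⊢ (a | (c | c))
(4) (c | c)  =[or_idem →]=  c    ⊢ cost 3, within 3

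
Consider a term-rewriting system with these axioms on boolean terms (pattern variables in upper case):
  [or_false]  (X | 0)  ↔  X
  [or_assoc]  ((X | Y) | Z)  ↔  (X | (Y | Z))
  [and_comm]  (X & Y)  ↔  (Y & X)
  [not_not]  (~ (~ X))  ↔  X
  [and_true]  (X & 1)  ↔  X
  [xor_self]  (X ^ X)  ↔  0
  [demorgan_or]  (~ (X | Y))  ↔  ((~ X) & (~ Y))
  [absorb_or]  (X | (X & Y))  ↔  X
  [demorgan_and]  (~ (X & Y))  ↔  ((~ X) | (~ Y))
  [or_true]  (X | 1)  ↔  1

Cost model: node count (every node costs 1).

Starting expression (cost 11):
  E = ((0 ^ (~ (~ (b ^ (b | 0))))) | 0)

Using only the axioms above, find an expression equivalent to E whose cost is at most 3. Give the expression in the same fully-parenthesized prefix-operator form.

(1) (b | 0)  =[or_false →]=  b    ⊢ ((0 ^ (~ (~ (b ^ b)))) | 0)
(2) (~ (~ (b ^ b)))  =[not_not →]=  (b ^ b)    ⊢ ((0 ^ (b ^ b)) | 0)
(3) ((0 ^ (b ^ b)) | 0)  =[or_false →]=  (0 ^ (b ^ b))
(4) (b ^ b)  =[xor_self →]=  0    ⊢ cost 3, within 3

(0 ^ 0)   [cost 3]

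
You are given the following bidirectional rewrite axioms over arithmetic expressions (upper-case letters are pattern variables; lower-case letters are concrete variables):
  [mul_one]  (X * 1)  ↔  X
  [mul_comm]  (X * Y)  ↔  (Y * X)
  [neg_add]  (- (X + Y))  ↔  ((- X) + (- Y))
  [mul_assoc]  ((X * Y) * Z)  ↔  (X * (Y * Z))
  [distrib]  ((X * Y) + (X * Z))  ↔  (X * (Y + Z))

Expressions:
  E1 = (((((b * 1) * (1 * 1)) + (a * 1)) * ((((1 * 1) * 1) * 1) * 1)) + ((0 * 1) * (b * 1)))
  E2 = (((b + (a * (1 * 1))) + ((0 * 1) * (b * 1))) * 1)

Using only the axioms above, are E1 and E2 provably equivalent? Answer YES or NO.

YES

(1) ((1 * 1) * 1)  =[mul_one →]=  (1 * 1)    ⊢ (((((b * 1) * (1 * 1)) + (a * 1)) * (((1 * 1) * 1) * 1)) + ((0 * 1) * (b * 1)))
(2) (b * 1)  =[mul_one →]=  b    ⊢ ((((b * (1 * 1)) + (a * 1)) * (((1 * 1) * 1) * 1)) + ((0 * 1) * (b * 1)))
(3) (1 * 1)  =[mul_one →]=  1    ⊢ ((((b * 1) + (a * 1)) * (((1 * 1) * 1) * 1)) + ((0 * 1) * (b * 1)))
(4) (b * 1)  =[mul_one →]=  b    ⊢ ((((b * 1) + (a * 1)) * (((1 * 1) * 1) * 1)) + ((0 * 1) * b))
(5) (1 * 1)  =[mul_one →]=  1    ⊢ ((((b * 1) + (a * 1)) * ((1 * 1) * 1)) + ((0 * 1) * b))
(6) (0 * 1)  =[mul_one →]=  0    ⊢ ((((b * 1) + (a * 1)) * ((1 * 1) * 1)) + (0 * b))
(7) (b * 1)  =[mul_one →]=  b    ⊢ (((b + (a * 1)) * ((1 * 1) * 1)) + (0 * b))
(8) (1 * 1)  =[mul_one →]=  1    ⊢ (((b + (a * 1)) * (1 * 1)) + (0 * b))
(9) (a * 1)  =[mul_one →]=  a    ⊢ (((b + a) * (1 * 1)) + (0 * b))
(10) (1 * 1)  =[mul_one →]=  1    ⊢ (((b + a) * 1) + (0 * b))
(11) (0 * b)  =[mul_comm →]=  (b * 0)    ⊢ (((b + a) * 1) + (b * 0))
(12) ((b + a) * 1)  =[mul_one →]=  (b + a)    ⊢ ((b + a) + (b * 0))
(13) (b * 0)  =[mul_comm →]=  (0 * b)    ⊢ ((b + a) + (0 * b))
(14) a  =[mul_one ←]=  (a * 1)    ⊢ ((b + (a * 1)) + (0 * b))
(15) b  =[mul_one ←]=  (b * 1)    ⊢ ((b + (a * 1)) + (0 * (b * 1)))
(16) ((b + (a * 1)) + (0 * (b * 1)))  =[mul_one ←]=  (((b + (a * 1)) + (0 * (b * 1))) * 1)
(17) 0  =[mul_one ←]=  (0 * 1)    ⊢ (((b + (a * 1)) + ((0 * 1) * (b * 1))) * 1)
(18) 1  =[mul_one ←]=  (1 * 1)    ⊢ E2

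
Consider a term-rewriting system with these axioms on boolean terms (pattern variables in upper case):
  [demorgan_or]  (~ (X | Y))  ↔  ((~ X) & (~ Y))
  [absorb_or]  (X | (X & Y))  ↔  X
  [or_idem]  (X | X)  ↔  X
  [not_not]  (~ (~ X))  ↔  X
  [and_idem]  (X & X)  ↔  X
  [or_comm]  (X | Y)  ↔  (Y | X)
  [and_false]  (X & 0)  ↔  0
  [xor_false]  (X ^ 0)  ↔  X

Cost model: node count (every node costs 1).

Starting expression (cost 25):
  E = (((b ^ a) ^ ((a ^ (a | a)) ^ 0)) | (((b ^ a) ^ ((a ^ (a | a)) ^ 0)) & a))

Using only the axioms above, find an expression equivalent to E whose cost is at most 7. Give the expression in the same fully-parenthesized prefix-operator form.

1. [absorb_or →] (((b ^ a) ^ ((a ^ (a | a)) ^ 0)) | (((b ^ a) ^ ((a ^ (a | a)) ^ 0)) & a))  →  ((b ^ a) ^ ((a ^ (a | a)) ^ 0))
2. [or_idem →] (a | a)  →  a;  E = ((b ^ a) ^ ((a ^ a) ^ 0))
3. [xor_false →] ((a ^ a) ^ 0)  →  (a ^ a);  cost 7 ≤ 7, done

((b ^ a) ^ (a ^ a))   [cost 7]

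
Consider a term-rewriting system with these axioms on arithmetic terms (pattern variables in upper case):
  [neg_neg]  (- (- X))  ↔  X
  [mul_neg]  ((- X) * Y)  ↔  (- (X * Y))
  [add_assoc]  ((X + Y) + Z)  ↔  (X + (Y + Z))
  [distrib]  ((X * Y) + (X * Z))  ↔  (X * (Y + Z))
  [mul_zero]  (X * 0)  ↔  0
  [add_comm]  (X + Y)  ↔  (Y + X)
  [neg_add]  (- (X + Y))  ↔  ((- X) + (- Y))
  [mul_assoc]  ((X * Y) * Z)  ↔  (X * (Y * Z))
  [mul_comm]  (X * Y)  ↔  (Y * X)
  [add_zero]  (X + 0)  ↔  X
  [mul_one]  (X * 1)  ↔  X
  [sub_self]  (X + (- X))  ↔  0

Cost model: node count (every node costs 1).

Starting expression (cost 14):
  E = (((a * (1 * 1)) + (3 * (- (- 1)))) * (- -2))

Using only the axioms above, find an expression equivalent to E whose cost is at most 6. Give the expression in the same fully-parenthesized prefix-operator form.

((a + 3) * (- -2))   [cost 6]

step 1: neg_neg (→) rewrites (- (- 1)) into 1, now (((a * (1 * 1)) + (3 * 1)) * (- -2))
step 2: mul_one (→) rewrites (1 * 1) into 1, now (((a * 1) + (3 * 1)) * (- -2))
step 3: mul_one (→) rewrites (a * 1) into a, now ((a + (3 * 1)) * (- -2))
step 4: mul_one (→) rewrites (3 * 1) into 3, reaching cost 6 (bound 6)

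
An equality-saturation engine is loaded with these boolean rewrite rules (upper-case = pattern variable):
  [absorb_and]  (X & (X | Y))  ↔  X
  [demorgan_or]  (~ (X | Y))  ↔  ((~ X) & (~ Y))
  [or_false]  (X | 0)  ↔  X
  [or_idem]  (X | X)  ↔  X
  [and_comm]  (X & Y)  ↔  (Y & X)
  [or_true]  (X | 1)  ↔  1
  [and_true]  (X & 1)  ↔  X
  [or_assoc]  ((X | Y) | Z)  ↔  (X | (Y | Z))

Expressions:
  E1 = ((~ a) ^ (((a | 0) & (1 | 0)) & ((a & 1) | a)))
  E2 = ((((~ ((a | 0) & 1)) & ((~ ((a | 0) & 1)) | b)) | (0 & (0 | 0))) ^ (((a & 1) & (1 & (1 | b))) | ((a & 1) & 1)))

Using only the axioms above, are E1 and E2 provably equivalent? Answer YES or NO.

1. [or_false →] (1 | 0)  →  1;  E1 = ((~ a) ^ (((a | 0) & 1) & ((a & 1) | a)))
2. [or_false →] (a | 0)  →  a;  E1 = ((~ a) ^ ((a & 1) & ((a & 1) | a)))
3. [absorb_and →] ((a & 1) & ((a & 1) | a))  →  (a & 1);  E1 = ((~ a) ^ (a & 1))
4. [and_true ←] a  →  (a & 1);  E1 = ((~ a) ^ ((a & 1) & 1))
5. [or_idem ←] ((a & 1) & 1)  →  (((a & 1) & 1) | ((a & 1) & 1));  E1 = ((~ a) ^ (((a & 1) & 1) | ((a & 1) & 1)))
6. [absorb_and ←] 1  →  (1 & (1 | b));  E1 = ((~ a) ^ (((a & 1) & (1 & (1 | b))) | ((a & 1) & 1)))
7. [or_false ←] a  →  (a | 0);  E1 = ((~ (a | 0)) ^ (((a & 1) & (1 & (1 | b))) | ((a & 1) & 1)))
8. [and_true ←] (a | 0)  →  ((a | 0) & 1);  E1 = ((~ ((a | 0) & 1)) ^ (((a & 1) & (1 & (1 | b))) | ((a & 1) & 1)))
9. [or_false ←] (~ ((a | 0) & 1))  →  ((~ ((a | 0) & 1)) | 0);  E1 = (((~ ((a | 0) & 1)) | 0) ^ (((a & 1) & (1 & (1 | b))) | ((a & 1) & 1)))
10. [absorb_and ←] 0  →  (0 & (0 | 0));  E1 = (((~ ((a | 0) & 1)) | (0 & (0 | 0))) ^ (((a & 1) & (1 & (1 | b))) | ((a & 1) & 1)))
11. [absorb_and ←] (~ ((a | 0) & 1))  →  ((~ ((a | 0) & 1)) & ((~ ((a | 0) & 1)) | b));  this is E2

YES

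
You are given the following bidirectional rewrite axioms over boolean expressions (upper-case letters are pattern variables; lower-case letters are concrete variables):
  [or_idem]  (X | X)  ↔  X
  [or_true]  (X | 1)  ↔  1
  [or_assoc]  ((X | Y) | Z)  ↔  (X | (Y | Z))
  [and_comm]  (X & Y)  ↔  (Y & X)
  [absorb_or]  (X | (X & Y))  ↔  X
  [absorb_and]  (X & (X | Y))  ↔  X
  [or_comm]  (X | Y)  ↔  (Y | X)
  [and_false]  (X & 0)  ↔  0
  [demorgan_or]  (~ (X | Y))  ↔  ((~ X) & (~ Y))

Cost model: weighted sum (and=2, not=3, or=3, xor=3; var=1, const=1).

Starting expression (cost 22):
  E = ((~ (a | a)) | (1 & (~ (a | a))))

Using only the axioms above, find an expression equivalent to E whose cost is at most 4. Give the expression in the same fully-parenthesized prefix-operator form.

1. [and_comm →] (1 & (~ (a | a)))  →  ((~ (a | a)) & 1);  E = ((~ (a | a)) | ((~ (a | a)) & 1))
2. [absorb_or →] ((~ (a | a)) | ((~ (a | a)) & 1))  →  (~ (a | a))
3. [or_idem →] (a | a)  →  a;  cost 4 ≤ 4, done

(~ a)   [cost 4]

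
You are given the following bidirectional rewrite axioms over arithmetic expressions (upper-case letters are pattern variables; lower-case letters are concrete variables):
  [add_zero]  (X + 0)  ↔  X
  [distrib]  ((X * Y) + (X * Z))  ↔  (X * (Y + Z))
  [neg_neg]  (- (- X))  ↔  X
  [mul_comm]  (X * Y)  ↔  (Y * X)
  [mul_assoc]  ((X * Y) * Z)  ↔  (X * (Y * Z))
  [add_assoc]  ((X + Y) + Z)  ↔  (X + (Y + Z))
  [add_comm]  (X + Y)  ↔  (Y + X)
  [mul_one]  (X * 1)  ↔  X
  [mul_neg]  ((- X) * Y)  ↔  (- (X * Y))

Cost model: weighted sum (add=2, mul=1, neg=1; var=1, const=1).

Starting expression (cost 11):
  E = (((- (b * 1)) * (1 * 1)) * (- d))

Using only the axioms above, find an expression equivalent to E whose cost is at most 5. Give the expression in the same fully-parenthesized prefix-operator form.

step 1: mul_one (→) rewrites (b * 1) into b, now (((- b) * (1 * 1)) * (- d))
step 2: mul_one (→) rewrites (1 * 1) into 1, now (((- b) * 1) * (- d))
step 3: mul_one (→) rewrites ((- b) * 1) into (- b), reaching cost 5 (bound 5)

((- b) * (- d))   [cost 5]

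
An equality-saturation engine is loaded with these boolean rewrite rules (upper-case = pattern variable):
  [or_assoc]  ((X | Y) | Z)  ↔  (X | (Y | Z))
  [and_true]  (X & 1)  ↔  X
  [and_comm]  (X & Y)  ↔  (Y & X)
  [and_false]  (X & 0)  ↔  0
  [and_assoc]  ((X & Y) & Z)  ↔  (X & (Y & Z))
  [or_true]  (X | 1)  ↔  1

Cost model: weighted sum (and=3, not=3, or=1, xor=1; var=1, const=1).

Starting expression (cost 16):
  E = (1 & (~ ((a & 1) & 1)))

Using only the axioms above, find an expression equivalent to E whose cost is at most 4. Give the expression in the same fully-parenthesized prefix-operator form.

step 1: and_true (→) rewrites (a & 1) into a, now (1 & (~ (a & 1)))
step 2: and_comm (→) rewrites (1 & (~ (a & 1))) into ((~ (a & 1)) & 1)
step 3: and_true (→) rewrites (a & 1) into a, now ((~ a) & 1)
step 4: and_true (→) rewrites ((~ a) & 1) into (~ a), reaching cost 4 (bound 4)

(~ a)   [cost 4]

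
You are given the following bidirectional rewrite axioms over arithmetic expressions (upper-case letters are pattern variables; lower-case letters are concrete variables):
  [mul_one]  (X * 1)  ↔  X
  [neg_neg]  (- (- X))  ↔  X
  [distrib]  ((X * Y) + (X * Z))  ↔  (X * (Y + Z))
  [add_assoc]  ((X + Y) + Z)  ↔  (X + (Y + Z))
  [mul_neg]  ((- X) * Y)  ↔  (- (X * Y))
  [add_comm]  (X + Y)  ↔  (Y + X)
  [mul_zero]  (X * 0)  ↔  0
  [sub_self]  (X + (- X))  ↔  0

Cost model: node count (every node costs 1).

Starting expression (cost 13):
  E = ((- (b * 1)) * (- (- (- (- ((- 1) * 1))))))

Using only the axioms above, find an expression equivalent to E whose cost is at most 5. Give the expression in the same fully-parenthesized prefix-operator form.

1. [neg_neg →] (- (- (- (- ((- 1) * 1)))))  →  (- (- ((- 1) * 1)));  E = ((- (b * 1)) * (- (- ((- 1) * 1))))
2. [mul_one →] (b * 1)  →  b;  E = ((- b) * (- (- ((- 1) * 1))))
3. [neg_neg →] (- (- ((- 1) * 1)))  →  ((- 1) * 1);  E = ((- b) * ((- 1) * 1))
4. [mul_one →] ((- 1) * 1)  →  (- 1);  cost 5 ≤ 5, done

((- b) * (- 1))   [cost 5]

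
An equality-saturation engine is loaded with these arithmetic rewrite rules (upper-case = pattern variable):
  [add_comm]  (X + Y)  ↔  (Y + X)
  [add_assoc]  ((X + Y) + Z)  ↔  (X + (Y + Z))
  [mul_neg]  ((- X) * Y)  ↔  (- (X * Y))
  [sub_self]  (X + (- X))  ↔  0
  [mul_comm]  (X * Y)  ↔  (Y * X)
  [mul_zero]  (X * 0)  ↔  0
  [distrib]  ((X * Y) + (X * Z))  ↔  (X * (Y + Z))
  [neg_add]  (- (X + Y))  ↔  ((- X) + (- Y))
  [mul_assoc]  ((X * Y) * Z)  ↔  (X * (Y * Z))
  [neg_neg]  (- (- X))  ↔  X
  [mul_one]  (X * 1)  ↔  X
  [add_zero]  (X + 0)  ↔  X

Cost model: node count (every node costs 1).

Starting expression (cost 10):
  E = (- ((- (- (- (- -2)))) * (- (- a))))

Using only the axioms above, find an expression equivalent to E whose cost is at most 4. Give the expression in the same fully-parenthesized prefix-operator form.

(- (-2 * a))   [cost 4]

(1) (- (- a))  =[neg_neg →]=  a    ⊢ (- ((- (- (- (- -2)))) * a))
(2) (- (- -2))  =[neg_neg →]=  -2    ⊢ (- ((- (- -2)) * a))
(3) (- (- -2))  =[neg_neg →]=  -2    ⊢ cost 4, within 4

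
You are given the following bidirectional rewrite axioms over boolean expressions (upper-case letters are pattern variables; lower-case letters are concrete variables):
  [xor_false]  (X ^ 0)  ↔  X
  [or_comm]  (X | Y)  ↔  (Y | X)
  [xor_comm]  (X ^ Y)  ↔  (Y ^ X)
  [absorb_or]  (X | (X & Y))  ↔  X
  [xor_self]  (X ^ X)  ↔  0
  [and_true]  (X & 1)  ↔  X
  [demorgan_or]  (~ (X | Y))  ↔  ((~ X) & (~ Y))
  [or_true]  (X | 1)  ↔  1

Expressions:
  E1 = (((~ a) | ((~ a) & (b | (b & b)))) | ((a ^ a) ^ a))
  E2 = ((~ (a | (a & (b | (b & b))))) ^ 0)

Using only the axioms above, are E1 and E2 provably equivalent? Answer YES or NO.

NO

Every axiom is a valid identity, so a rewrite proof would force E1 and E2 to agree under every assignment.
At a=1, b=0: E1 = 1 but E2 = 0; they differ, so no derivation exists.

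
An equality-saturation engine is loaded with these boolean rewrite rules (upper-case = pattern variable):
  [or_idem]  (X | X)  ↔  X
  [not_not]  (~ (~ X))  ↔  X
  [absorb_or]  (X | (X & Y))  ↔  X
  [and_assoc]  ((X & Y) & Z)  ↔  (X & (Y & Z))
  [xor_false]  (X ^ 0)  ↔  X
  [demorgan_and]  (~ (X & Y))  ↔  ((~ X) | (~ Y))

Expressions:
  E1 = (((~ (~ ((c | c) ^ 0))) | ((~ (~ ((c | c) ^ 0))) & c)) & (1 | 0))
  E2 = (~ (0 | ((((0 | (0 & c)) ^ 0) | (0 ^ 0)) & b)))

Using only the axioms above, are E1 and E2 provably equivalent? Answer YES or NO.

The axioms are sound identities: if E1 ↔* E2 then E1 and E2 evaluate identically under any assignment.
Under b=0, c=0: E1 evaluates to 0, E2 to 1. Distinct ⇒ no rewrite sequence connects them.

NO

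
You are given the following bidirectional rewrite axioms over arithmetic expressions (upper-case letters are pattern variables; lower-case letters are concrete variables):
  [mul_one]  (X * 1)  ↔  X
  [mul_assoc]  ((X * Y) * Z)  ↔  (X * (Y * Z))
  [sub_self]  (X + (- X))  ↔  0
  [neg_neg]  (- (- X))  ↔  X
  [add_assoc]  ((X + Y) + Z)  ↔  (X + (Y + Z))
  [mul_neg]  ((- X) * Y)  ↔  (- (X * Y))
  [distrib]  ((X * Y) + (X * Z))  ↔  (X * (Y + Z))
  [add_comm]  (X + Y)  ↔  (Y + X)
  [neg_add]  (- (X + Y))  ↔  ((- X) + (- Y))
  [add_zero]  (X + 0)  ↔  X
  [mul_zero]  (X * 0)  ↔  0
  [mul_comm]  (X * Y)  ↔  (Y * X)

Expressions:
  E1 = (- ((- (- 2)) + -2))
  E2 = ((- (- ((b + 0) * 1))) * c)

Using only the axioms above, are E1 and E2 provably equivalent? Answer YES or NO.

NO

All listed rules preserve value, hence provable equivalence implies equal values everywhere; look for a separating assignment.
b=1, c=1 gives E1 ↦ 0, E2 ↦ 1; values differ ⇒ not provably equivalent.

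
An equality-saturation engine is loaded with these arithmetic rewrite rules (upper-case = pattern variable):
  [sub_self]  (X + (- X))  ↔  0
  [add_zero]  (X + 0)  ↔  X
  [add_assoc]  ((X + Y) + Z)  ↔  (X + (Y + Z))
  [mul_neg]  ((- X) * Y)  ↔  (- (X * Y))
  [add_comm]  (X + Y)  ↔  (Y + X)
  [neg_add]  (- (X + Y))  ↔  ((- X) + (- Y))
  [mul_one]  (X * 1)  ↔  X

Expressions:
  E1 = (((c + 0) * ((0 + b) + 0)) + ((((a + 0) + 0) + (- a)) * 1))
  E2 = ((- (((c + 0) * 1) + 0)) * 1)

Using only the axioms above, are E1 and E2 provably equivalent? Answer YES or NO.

The axioms are sound identities: if E1 ↔* E2 then E1 and E2 evaluate identically under any assignment.
Under a=0, b=0, c=1: E1 evaluates to 0, E2 to -1. Distinct ⇒ no rewrite sequence connects them.

NO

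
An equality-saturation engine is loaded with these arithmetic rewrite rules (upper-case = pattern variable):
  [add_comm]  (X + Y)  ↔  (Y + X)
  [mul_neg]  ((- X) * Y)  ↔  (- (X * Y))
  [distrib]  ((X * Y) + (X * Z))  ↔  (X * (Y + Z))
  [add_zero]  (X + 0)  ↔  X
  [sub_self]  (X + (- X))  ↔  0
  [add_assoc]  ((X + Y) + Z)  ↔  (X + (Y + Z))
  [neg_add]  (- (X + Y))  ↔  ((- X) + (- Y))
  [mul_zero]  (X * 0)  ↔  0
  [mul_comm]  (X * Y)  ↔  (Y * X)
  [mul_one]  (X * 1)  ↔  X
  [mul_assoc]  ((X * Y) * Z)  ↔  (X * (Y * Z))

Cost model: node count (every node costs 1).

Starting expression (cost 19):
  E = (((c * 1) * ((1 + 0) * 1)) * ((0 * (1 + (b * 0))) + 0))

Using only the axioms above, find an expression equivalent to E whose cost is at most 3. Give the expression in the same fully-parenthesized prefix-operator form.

(c * 0)   [cost 3]

1. [add_zero →] ((0 * (1 + (b * 0))) + 0)  →  (0 * (1 + (b * 0)));  E = (((c * 1) * ((1 + 0) * 1)) * (0 * (1 + (b * 0))))
2. [mul_one →] ((1 + 0) * 1)  →  (1 + 0);  E = (((c * 1) * (1 + 0)) * (0 * (1 + (b * 0))))
3. [add_zero →] (1 + 0)  →  1;  E = (((c * 1) * 1) * (0 * (1 + (b * 0))))
4. [mul_zero →] (b * 0)  →  0;  E = (((c * 1) * 1) * (0 * (1 + 0)))
5. [add_zero →] (1 + 0)  →  1;  E = (((c * 1) * 1) * (0 * 1))
6. [mul_one →] (c * 1)  →  c;  E = ((c * 1) * (0 * 1))
7. [mul_one →] (0 * 1)  →  0;  E = ((c * 1) * 0)
8. [mul_one →] (c * 1)  →  c;  cost 3 ≤ 3, done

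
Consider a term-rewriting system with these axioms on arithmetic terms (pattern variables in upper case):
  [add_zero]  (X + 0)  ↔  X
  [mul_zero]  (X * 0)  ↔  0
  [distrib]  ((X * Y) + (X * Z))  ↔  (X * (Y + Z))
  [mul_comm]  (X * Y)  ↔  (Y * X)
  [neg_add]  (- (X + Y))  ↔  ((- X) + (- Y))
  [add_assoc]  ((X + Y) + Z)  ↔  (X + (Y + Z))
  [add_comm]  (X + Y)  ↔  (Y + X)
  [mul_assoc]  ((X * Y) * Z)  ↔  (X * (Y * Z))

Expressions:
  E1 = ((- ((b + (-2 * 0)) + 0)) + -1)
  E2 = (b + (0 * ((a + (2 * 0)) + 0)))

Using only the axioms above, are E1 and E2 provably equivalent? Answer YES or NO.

NO

All listed rules preserve value, hence provable equivalence implies equal values everywhere; look for a separating assignment.
a=0, b=0 gives E1 ↦ -1, E2 ↦ 0; values differ ⇒ not provably equivalent.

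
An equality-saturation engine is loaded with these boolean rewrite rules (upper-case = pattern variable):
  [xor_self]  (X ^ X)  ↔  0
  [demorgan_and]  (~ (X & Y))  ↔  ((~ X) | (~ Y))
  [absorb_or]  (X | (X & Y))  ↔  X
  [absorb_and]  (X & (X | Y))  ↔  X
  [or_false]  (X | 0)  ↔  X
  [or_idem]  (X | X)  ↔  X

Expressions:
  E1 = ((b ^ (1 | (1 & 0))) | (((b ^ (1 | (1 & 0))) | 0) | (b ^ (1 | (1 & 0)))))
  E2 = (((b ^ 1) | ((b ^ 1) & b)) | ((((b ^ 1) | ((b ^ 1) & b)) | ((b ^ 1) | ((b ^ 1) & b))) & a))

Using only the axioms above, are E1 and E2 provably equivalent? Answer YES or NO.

YES

(1) ((b ^ (1 | (1 & 0))) | 0)  =[or_false →]=  (b ^ (1 | (1 & 0)))    ⊢ ((b ^ (1 | (1 & 0))) | ((b ^ (1 | (1 & 0))) | (b ^ (1 | (1 & 0)))))
(2) ((b ^ (1 | (1 & 0))) | (b ^ (1 | (1 & 0))))  =[or_idem →]=  (b ^ (1 | (1 & 0)))    ⊢ ((b ^ (1 | (1 & 0))) | (b ^ (1 | (1 & 0))))
(3) ((b ^ (1 | (1 & 0))) | (b ^ (1 | (1 & 0))))  =[or_idem →]=  (b ^ (1 | (1 & 0)))
(4) (1 | (1 & 0))  =[absorb_or →]=  1    ⊢ (b ^ 1)
(5) (b ^ 1)  =[absorb_or ←]=  ((b ^ 1) | ((b ^ 1) & b))
(6) ((b ^ 1) | ((b ^ 1) & b))  =[absorb_or ←]=  (((b ^ 1) | ((b ^ 1) & b)) | (((b ^ 1) | ((b ^ 1) & b)) & a))
(7) ((b ^ 1) | ((b ^ 1) & b))  =[or_idem ←]=  (((b ^ 1) | ((b ^ 1) & b)) | ((b ^ 1) | ((b ^ 1) & b)))    ⊢ E2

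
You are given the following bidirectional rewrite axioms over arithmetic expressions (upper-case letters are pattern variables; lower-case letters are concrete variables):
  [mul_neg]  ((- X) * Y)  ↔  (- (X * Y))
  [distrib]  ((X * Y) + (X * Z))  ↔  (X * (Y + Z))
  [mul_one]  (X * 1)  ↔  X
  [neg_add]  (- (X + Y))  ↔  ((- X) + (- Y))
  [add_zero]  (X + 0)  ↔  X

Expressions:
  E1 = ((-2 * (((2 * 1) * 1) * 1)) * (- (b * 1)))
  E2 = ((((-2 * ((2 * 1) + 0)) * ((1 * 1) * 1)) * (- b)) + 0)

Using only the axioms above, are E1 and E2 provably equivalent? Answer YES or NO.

1. [mul_one →] (2 * 1)  →  2;  E1 = ((-2 * ((2 * 1) * 1)) * (- (b * 1)))
2. [mul_one →] (2 * 1)  →  2;  E1 = ((-2 * (2 * 1)) * (- (b * 1)))
3. [mul_one →] (b * 1)  →  b;  E1 = ((-2 * (2 * 1)) * (- b))
4. [mul_one →] (2 * 1)  →  2;  E1 = ((-2 * 2) * (- b))
5. [add_zero ←] 2  →  (2 + 0);  E1 = ((-2 * (2 + 0)) * (- b))
6. [mul_one ←] (-2 * (2 + 0))  →  ((-2 * (2 + 0)) * 1);  E1 = (((-2 * (2 + 0)) * 1) * (- b))
7. [mul_one ←] 1  →  (1 * 1);  E1 = (((-2 * (2 + 0)) * (1 * 1)) * (- b))
8. [mul_one ←] 1  →  (1 * 1);  E1 = (((-2 * (2 + 0)) * ((1 * 1) * 1)) * (- b))
9. [mul_one ←] 2  →  (2 * 1);  E1 = (((-2 * ((2 * 1) + 0)) * ((1 * 1) * 1)) * (- b))
10. [add_zero ←] (((-2 * ((2 * 1) + 0)) * ((1 * 1) * 1)) * (- b))  →  ((((-2 * ((2 * 1) + 0)) * ((1 * 1) * 1)) * (- b)) + 0);  this is E2

YES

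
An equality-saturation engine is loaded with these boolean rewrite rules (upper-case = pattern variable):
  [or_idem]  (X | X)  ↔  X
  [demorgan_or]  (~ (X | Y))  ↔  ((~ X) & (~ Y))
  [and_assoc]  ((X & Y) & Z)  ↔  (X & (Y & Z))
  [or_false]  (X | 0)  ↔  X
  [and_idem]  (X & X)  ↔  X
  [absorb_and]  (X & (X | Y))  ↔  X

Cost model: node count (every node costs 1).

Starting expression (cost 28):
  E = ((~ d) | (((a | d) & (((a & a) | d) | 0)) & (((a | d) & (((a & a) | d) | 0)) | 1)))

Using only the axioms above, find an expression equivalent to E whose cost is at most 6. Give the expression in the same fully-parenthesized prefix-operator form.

((~ d) | (a | d))   [cost 6]

1. [absorb_and →] (((a | d) & (((a & a) | d) | 0)) & (((a | d) & (((a & a) | d) | 0)) | 1))  →  ((a | d) & (((a & a) | d) | 0));  E = ((~ d) | ((a | d) & (((a & a) | d) | 0)))
2. [and_idem →] (a & a)  →  a;  E = ((~ d) | ((a | d) & ((a | d) | 0)))
3. [absorb_and →] ((a | d) & ((a | d) | 0))  →  (a | d);  cost 6 ≤ 6, done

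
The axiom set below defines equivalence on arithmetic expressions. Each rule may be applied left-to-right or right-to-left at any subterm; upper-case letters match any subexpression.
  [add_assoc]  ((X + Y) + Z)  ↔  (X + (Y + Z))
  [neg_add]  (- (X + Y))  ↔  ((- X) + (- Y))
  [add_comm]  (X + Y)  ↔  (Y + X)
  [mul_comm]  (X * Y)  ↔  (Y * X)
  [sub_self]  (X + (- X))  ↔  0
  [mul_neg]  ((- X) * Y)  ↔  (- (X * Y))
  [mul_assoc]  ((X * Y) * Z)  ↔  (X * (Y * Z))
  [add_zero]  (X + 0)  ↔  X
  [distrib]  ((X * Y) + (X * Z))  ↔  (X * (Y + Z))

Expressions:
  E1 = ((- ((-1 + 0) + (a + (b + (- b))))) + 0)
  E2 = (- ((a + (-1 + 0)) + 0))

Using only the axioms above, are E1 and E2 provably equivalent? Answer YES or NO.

1. [sub_self →] (b + (- b))  →  0;  E1 = ((- ((-1 + 0) + (a + 0))) + 0)
2. [add_zero →] (a + 0)  →  a;  E1 = ((- ((-1 + 0) + a)) + 0)
3. [add_zero →] (-1 + 0)  →  -1;  E1 = ((- (-1 + a)) + 0)
4. [add_zero →] ((- (-1 + a)) + 0)  →  (- (-1 + a))
5. [add_comm →] (-1 + a)  →  (a + -1);  E1 = (- (a + -1))
6. [add_zero ←] -1  →  (-1 + 0);  E1 = (- (a + (-1 + 0)))
7. [add_zero ←] (a + (-1 + 0))  →  ((a + (-1 + 0)) + 0);  this is E2

YES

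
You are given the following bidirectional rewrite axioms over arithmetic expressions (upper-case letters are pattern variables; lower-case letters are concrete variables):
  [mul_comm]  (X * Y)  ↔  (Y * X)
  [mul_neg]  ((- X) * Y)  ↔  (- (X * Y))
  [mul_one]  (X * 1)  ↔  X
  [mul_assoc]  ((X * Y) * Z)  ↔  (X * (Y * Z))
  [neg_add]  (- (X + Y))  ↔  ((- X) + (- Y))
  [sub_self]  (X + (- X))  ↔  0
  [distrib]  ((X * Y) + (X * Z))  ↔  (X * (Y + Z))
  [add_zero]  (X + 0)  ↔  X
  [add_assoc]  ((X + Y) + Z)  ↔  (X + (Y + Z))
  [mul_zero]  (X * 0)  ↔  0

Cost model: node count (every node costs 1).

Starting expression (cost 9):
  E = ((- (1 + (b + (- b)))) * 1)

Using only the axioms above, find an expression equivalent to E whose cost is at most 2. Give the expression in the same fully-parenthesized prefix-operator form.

(1) ((- (1 + (b + (- b)))) * 1)  =[mul_one →]=  (- (1 + (b + (- b))))
(2) (b + (- b))  =[sub_self →]=  0    ⊢ (- (1 + 0))
(3) (1 + 0)  =[add_zero →]=  1    ⊢ cost 2, within 2

(- 1)   [cost 2]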